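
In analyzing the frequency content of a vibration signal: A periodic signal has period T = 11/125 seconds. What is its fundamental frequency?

The fundamental frequency is the reciprocal of the period.
f = 1/T = 1/(11/125) = 125/11 Hz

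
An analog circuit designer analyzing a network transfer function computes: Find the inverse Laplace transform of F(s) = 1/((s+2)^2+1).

Standard pair: w/((s+a)^2+w^2) <-> e^(-at)*sin(wt)*u(t)
With a=2, w=1: f(t) = e^(-2t)*sin(t)*u(t)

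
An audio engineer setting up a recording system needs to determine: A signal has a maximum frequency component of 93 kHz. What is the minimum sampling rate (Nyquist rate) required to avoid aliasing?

By the Nyquist-Shannon sampling theorem,
the minimum sampling rate (Nyquist rate) must be at least 2 * f_max.
Nyquist rate = 2 * 93 kHz = 186 kHz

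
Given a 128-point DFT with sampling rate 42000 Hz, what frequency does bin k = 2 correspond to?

The frequency of DFT bin k is: f_k = k * f_s / N
f_2 = 2 * 42000 / 128 = 2625/4 Hz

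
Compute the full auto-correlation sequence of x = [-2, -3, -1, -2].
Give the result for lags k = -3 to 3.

r_xx[k] = sum_m x[m]*x[m+k], indexed from 0, for k = -3 to 3:
  r_xx[-3] = x[3]*x[0] = 4
  r_xx[-2] = x[2]*x[0] + x[3]*x[1] = 8
  r_xx[-1] = x[1]*x[0] + x[2]*x[1] + x[3]*x[2] = 11
  r_xx[0] = x[0]*x[0] + x[1]*x[1] + x[2]*x[2] + x[3]*x[3] = 18
  r_xx[1] = x[0]*x[1] + x[1]*x[2] + x[2]*x[3] = 11
  r_xx[2] = x[0]*x[2] + x[1]*x[3] = 8
  r_xx[3] = x[0]*x[3] = 4
r_xx = [4, 8, 11, 18, 11, 8, 4]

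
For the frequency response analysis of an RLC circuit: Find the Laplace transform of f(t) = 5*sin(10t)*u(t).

Standard pair: sin(wt)*u(t) <-> w/(s^2+w^2)
With w = 10: L{5*sin(10t)*u(t)} = 50/(s^2+100)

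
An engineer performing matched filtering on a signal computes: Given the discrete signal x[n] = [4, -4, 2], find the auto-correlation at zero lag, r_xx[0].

The auto-correlation at zero lag r_xx[0] equals the signal energy.
r_xx[0] = sum of x[n]^2 = 4^2 + (-4)^2 + 2^2
= 16 + 16 + 4 = 36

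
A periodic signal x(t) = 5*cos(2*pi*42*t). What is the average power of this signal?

Average power of A*cos(wt) is A^2/2.
P = 5^2 / 2 = 25/2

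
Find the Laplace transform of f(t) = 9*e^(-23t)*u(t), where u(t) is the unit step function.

Standard Laplace transform pair:
e^(-at)*u(t) <-> 1/(s+a)
With a = 23: L{9*e^(-23t)*u(t)} = 9/(s+23), ROC: Re(s) > -23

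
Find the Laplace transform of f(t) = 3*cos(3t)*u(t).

Standard pair: cos(wt)*u(t) <-> s/(s^2+w^2)
With w = 3: L{3*cos(3t)*u(t)} = 3s/(s^2+9)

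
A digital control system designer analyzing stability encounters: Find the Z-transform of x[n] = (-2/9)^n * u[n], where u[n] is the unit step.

The Z-transform of a^n * u[n] is z/(z-a) for |z| > |a|.
Here a = -2/9, so X(z) = z/(z - (-2/9)) = 9z/(9z + 2)
ROC: |z| > 2/9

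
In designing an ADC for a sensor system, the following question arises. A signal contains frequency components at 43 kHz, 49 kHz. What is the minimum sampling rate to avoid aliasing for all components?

The highest frequency component is f_max = 49 kHz.
Nyquist rate = 2 * f_max = 2 * 49 kHz = 98 kHz.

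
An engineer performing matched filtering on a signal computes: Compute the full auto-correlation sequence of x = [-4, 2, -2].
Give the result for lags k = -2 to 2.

r_xx[k] = sum_m x[m]*x[m+k], indexed from 0, for k = -2 to 2:
  r_xx[-2] = x[2]*x[0] = 8
  r_xx[-1] = x[1]*x[0] + x[2]*x[1] = -12
  r_xx[0] = x[0]*x[0] + x[1]*x[1] + x[2]*x[2] = 24
  r_xx[1] = x[0]*x[1] + x[1]*x[2] = -12
  r_xx[2] = x[0]*x[2] = 8
r_xx = [8, -12, 24, -12, 8]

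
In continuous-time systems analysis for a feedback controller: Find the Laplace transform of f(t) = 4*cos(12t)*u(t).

Standard pair: cos(wt)*u(t) <-> s/(s^2+w^2)
With w = 12: L{4*cos(12t)*u(t)} = 4s/(s^2+144)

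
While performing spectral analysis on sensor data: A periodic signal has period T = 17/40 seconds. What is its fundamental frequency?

The fundamental frequency is the reciprocal of the period.
f = 1/T = 1/(17/40) = 40/17 Hz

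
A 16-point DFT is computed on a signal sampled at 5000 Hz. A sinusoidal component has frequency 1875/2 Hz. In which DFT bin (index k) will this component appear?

DFT frequency resolution = f_s/N = 5000/16 = 625/2 Hz
Bin index k = f_signal / resolution = 1875/2 / 625/2 = 3
The signal frequency 1875/2 Hz falls in DFT bin k = 3.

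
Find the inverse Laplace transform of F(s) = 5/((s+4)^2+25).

Standard pair: w/((s+a)^2+w^2) <-> e^(-at)*sin(wt)*u(t)
With a=4, w=5: f(t) = e^(-4t)*sin(5t)*u(t)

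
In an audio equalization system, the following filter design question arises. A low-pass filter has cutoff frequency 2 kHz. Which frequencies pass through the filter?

A low-pass filter passes all frequencies below the cutoff frequency 2 kHz and attenuates higher frequencies.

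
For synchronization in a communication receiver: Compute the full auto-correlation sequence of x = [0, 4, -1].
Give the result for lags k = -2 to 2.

r_xx[k] = sum_m x[m]*x[m+k], indexed from 0, for k = -2 to 2:
  r_xx[-2] = x[2]*x[0] = 0
  r_xx[-1] = x[1]*x[0] + x[2]*x[1] = -4
  r_xx[0] = x[0]*x[0] + x[1]*x[1] + x[2]*x[2] = 17
  r_xx[1] = x[0]*x[1] + x[1]*x[2] = -4
  r_xx[2] = x[0]*x[2] = 0
r_xx = [0, -4, 17, -4, 0]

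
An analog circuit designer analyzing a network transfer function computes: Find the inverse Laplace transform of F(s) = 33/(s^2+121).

Standard pair: w/(s^2+w^2) <-> sin(wt)*u(t)
Recognize w^2 = 121, so w = 11; numerator 33 = 3*11.
f(t) = 3*sin(11t)*u(t)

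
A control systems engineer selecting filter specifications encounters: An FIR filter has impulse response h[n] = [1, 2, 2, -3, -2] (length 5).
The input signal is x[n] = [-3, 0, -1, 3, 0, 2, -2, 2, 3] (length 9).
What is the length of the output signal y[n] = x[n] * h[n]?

For linear convolution, the output length is:
len(y) = len(x) + len(h) - 1 = 9 + 5 - 1 = 13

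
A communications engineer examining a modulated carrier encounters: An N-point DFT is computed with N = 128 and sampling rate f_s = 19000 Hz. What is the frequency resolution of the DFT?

DFT frequency resolution = f_s / N
= 19000 / 128 = 2375/16 Hz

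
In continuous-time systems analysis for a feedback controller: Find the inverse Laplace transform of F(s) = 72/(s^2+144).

Standard pair: w/(s^2+w^2) <-> sin(wt)*u(t)
Recognize w^2 = 144, so w = 12; numerator 72 = 6*12.
f(t) = 6*sin(12t)*u(t)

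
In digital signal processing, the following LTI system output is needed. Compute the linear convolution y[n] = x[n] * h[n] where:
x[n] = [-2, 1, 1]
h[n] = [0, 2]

y[n] = sum_k x[k]*h[n-k]. Output length = len(x) + len(h) - 1 = 3 + 2 - 1 = 4.
y[0] = -2*0 = 0
y[1] = 1*0 + -2*2 = -4
y[2] = 1*0 + 1*2 = 2
y[3] = 1*2 = 2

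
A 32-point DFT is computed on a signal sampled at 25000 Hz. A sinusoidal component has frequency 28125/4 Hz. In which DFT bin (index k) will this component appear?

DFT frequency resolution = f_s/N = 25000/32 = 3125/4 Hz
Bin index k = f_signal / resolution = 28125/4 / 3125/4 = 9
The signal frequency 28125/4 Hz falls in DFT bin k = 9.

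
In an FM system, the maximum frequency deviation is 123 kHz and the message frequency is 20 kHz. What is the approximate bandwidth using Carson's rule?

Carson's rule: BW = 2*(delta_f + f_m)
= 2*(123 + 20) kHz = 286 kHz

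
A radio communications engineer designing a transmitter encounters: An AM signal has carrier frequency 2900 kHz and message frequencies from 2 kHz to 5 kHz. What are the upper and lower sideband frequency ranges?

Upper sideband (USB) = fc + [fm_low, fm_high] = 2900 + [2, 5] = [2902, 2905] kHz
Lower sideband (LSB) = fc - [fm_high, fm_low] = 2900 - [5, 2] = [2895, 2898] kHz
Total occupied spectrum: 2895 kHz to 2905 kHz (plus carrier at 2900 kHz)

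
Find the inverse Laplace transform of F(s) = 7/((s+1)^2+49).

Standard pair: w/((s+a)^2+w^2) <-> e^(-at)*sin(wt)*u(t)
With a=1, w=7: f(t) = e^(-t)*sin(7t)*u(t)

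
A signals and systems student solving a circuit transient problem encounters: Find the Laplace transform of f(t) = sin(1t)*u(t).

Standard pair: sin(wt)*u(t) <-> w/(s^2+w^2)
With w = 1: L{sin(1t)*u(t)} = 1/(s^2+1)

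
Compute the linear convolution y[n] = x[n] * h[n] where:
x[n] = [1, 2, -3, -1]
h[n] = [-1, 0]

y[n] = sum_k x[k]*h[n-k]. Output length = len(x) + len(h) - 1 = 4 + 2 - 1 = 5.
y[0] = 1*-1 = -1
y[1] = 2*-1 + 1*0 = -2
y[2] = -3*-1 + 2*0 = 3
y[3] = -1*-1 + -3*0 = 1
y[4] = -1*0 = 0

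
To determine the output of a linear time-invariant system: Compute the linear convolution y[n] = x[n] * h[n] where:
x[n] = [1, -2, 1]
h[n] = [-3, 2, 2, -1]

y[n] = sum_k x[k]*h[n-k]. Output length = len(x) + len(h) - 1 = 3 + 4 - 1 = 6.
y[0] = 1*-3 = -3
y[1] = -2*-3 + 1*2 = 8
y[2] = 1*-3 + -2*2 + 1*2 = -5
y[3] = 1*2 + -2*2 + 1*-1 = -3
y[4] = 1*2 + -2*-1 = 4
y[5] = 1*-1 = -1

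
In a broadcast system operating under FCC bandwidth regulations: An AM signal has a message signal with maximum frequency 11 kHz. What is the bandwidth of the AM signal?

In AM (double-sideband), the bandwidth is twice the message frequency.
BW = 2 * f_m = 2 * 11 kHz = 22 kHz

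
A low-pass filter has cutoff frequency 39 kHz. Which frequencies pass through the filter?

A low-pass filter passes all frequencies below the cutoff frequency 39 kHz and attenuates higher frequencies.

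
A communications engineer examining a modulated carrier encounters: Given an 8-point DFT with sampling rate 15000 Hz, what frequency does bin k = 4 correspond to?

The frequency of DFT bin k is: f_k = k * f_s / N
f_4 = 4 * 15000 / 8 = 7500 Hz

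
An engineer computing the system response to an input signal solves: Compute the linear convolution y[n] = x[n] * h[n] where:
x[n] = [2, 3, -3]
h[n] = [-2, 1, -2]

y[n] = sum_k x[k]*h[n-k]. Output length = len(x) + len(h) - 1 = 3 + 3 - 1 = 5.
y[0] = 2*-2 = -4
y[1] = 3*-2 + 2*1 = -4
y[2] = -3*-2 + 3*1 + 2*-2 = 5
y[3] = -3*1 + 3*-2 = -9
y[4] = -3*-2 = 6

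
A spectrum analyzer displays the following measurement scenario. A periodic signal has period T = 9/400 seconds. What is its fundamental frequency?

The fundamental frequency is the reciprocal of the period.
f = 1/T = 1/(9/400) = 400/9 Hz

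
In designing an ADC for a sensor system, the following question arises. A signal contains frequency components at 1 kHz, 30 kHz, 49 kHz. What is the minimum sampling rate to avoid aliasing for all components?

The highest frequency component is f_max = 49 kHz.
Nyquist rate = 2 * f_max = 2 * 49 kHz = 98 kHz.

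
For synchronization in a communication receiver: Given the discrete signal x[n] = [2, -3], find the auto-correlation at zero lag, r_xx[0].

The auto-correlation at zero lag r_xx[0] equals the signal energy.
r_xx[0] = sum of x[n]^2 = 2^2 + (-3)^2
= 4 + 9 = 13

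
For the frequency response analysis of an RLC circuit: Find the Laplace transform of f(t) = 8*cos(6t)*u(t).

Standard pair: cos(wt)*u(t) <-> s/(s^2+w^2)
With w = 6: L{8*cos(6t)*u(t)} = 8s/(s^2+36)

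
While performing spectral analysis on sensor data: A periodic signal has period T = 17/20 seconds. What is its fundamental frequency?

The fundamental frequency is the reciprocal of the period.
f = 1/T = 1/(17/20) = 20/17 Hz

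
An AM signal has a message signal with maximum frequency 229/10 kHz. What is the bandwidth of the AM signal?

In AM (double-sideband), the bandwidth is twice the message frequency.
BW = 2 * f_m = 2 * 229/10 kHz = 229/5 kHz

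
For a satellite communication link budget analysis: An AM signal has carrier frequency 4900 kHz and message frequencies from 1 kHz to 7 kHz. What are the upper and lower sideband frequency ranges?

Upper sideband (USB) = fc + [fm_low, fm_high] = 4900 + [1, 7] = [4901, 4907] kHz
Lower sideband (LSB) = fc - [fm_high, fm_low] = 4900 - [7, 1] = [4893, 4899] kHz
Total occupied spectrum: 4893 kHz to 4907 kHz (plus carrier at 4900 kHz)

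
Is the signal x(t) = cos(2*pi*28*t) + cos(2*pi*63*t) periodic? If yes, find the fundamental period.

f1 = 28 Hz, f2 = 63 Hz
Period T1 = 1/28, T2 = 1/63
Ratio T1/T2 = 63/28, which is rational.
The signal is periodic with fundamental period T = 1/GCD(28,63) = 1/7 s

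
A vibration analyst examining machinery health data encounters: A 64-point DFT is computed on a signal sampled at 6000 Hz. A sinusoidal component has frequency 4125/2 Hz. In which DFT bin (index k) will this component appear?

DFT frequency resolution = f_s/N = 6000/64 = 375/4 Hz
Bin index k = f_signal / resolution = 4125/2 / 375/4 = 22
The signal frequency 4125/2 Hz falls in DFT bin k = 22.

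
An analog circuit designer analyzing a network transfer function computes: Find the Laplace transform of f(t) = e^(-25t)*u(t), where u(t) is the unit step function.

Standard Laplace transform pair:
e^(-at)*u(t) <-> 1/(s+a)
With a = 25: L{e^(-25t)*u(t)} = 1/(s+25), ROC: Re(s) > -25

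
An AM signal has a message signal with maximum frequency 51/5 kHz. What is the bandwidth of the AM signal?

In AM (double-sideband), the bandwidth is twice the message frequency.
BW = 2 * f_m = 2 * 51/5 kHz = 102/5 kHz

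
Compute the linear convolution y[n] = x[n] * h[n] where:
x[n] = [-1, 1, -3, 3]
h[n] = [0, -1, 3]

y[n] = sum_k x[k]*h[n-k]. Output length = len(x) + len(h) - 1 = 4 + 3 - 1 = 6.
y[0] = -1*0 = 0
y[1] = 1*0 + -1*-1 = 1
y[2] = -3*0 + 1*-1 + -1*3 = -4
y[3] = 3*0 + -3*-1 + 1*3 = 6
y[4] = 3*-1 + -3*3 = -12
y[5] = 3*3 = 9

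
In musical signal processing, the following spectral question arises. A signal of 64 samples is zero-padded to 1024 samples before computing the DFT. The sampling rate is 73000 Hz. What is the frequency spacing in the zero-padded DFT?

Original DFT: N = 64, resolution = f_s/N = 73000/64 = 9125/8 Hz
Zero-padded DFT: N = 1024, resolution = f_s/N = 73000/1024 = 9125/128 Hz
Zero-padding interpolates the spectrum (finer frequency grid)
but does NOT improve the true spectral resolution (ability to resolve close frequencies).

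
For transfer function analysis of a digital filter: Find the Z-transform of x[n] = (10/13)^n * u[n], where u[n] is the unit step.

The Z-transform of a^n * u[n] is z/(z-a) for |z| > |a|.
Here a = 10/13, so X(z) = z/(z - (10/13)) = 13z/(13z - 10)
ROC: |z| > 10/13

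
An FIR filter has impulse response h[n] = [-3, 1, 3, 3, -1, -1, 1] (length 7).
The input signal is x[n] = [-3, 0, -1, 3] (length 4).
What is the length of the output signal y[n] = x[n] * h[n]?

For linear convolution, the output length is:
len(y) = len(x) + len(h) - 1 = 4 + 7 - 1 = 10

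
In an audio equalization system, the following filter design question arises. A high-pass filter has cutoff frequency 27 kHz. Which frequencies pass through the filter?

A high-pass filter passes all frequencies above the cutoff frequency 27 kHz and attenuates lower frequencies.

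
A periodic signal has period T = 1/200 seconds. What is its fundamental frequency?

The fundamental frequency is the reciprocal of the period.
f = 1/T = 1/(1/200) = 200 Hz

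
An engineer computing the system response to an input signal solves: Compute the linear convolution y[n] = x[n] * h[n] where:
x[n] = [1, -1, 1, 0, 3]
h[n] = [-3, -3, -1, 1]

y[n] = sum_k x[k]*h[n-k]. Output length = len(x) + len(h) - 1 = 5 + 4 - 1 = 8.
y[0] = 1*-3 = -3
y[1] = -1*-3 + 1*-3 = 0
y[2] = 1*-3 + -1*-3 + 1*-1 = -1
y[3] = 0*-3 + 1*-3 + -1*-1 + 1*1 = -1
y[4] = 3*-3 + 0*-3 + 1*-1 + -1*1 = -11
y[5] = 3*-3 + 0*-1 + 1*1 = -8
y[6] = 3*-1 + 0*1 = -3
y[7] = 3*1 = 3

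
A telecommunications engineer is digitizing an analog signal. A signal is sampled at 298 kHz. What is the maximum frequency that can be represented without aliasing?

The maximum frequency that can be represented without aliasing
is the Nyquist frequency: f_max = f_s / 2 = 298 kHz / 2 = 149 kHz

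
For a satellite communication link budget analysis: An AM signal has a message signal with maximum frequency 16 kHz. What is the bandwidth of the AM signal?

In AM (double-sideband), the bandwidth is twice the message frequency.
BW = 2 * f_m = 2 * 16 kHz = 32 kHz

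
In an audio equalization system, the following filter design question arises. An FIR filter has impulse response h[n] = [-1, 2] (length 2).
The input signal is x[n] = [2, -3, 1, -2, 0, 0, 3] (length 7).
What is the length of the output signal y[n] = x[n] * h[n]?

For linear convolution, the output length is:
len(y) = len(x) + len(h) - 1 = 7 + 2 - 1 = 8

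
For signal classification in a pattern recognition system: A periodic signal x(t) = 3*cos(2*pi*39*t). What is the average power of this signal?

Average power of A*cos(wt) is A^2/2.
P = 3^2 / 2 = 9/2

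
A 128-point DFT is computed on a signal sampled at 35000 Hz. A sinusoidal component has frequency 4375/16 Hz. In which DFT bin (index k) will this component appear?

DFT frequency resolution = f_s/N = 35000/128 = 4375/16 Hz
Bin index k = f_signal / resolution = 4375/16 / 4375/16 = 1
The signal frequency 4375/16 Hz falls in DFT bin k = 1.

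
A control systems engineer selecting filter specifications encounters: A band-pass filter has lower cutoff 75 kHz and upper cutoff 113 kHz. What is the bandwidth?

Bandwidth = f_high - f_low
= 113 kHz - 75 kHz = 38 kHz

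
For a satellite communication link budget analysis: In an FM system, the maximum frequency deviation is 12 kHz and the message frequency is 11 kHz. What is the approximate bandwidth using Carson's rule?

Carson's rule: BW = 2*(delta_f + f_m)
= 2*(12 + 11) kHz = 46 kHz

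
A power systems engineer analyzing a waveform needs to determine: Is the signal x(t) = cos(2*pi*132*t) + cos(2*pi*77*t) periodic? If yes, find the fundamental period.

f1 = 132 Hz, f2 = 77 Hz
Period T1 = 1/132, T2 = 1/77
Ratio T1/T2 = 77/132, which is rational.
The signal is periodic with fundamental period T = 1/GCD(132,77) = 1/11 s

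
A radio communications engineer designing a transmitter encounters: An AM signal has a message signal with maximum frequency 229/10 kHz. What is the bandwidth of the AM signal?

In AM (double-sideband), the bandwidth is twice the message frequency.
BW = 2 * f_m = 2 * 229/10 kHz = 229/5 kHz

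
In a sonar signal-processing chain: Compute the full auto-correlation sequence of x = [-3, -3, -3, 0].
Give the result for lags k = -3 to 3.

r_xx[k] = sum_m x[m]*x[m+k], indexed from 0, for k = -3 to 3:
  r_xx[-3] = x[3]*x[0] = 0
  r_xx[-2] = x[2]*x[0] + x[3]*x[1] = 9
  r_xx[-1] = x[1]*x[0] + x[2]*x[1] + x[3]*x[2] = 18
  r_xx[0] = x[0]*x[0] + x[1]*x[1] + x[2]*x[2] + x[3]*x[3] = 27
  r_xx[1] = x[0]*x[1] + x[1]*x[2] + x[2]*x[3] = 18
  r_xx[2] = x[0]*x[2] + x[1]*x[3] = 9
  r_xx[3] = x[0]*x[3] = 0
r_xx = [0, 9, 18, 27, 18, 9, 0]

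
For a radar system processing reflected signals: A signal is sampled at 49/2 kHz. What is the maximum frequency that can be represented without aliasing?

The maximum frequency that can be represented without aliasing
is the Nyquist frequency: f_max = f_s / 2 = 49/2 kHz / 2 = 49/4 kHz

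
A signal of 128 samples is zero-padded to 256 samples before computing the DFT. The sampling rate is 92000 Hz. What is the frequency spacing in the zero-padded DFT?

Original DFT: N = 128, resolution = f_s/N = 92000/128 = 2875/4 Hz
Zero-padded DFT: N = 256, resolution = f_s/N = 92000/256 = 2875/8 Hz
Zero-padding interpolates the spectrum (finer frequency grid)
but does NOT improve the true spectral resolution (ability to resolve close frequencies).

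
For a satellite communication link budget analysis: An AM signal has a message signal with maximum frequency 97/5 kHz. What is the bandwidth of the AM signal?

In AM (double-sideband), the bandwidth is twice the message frequency.
BW = 2 * f_m = 2 * 97/5 kHz = 194/5 kHz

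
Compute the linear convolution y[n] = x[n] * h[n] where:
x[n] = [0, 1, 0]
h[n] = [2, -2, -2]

y[n] = sum_k x[k]*h[n-k]. Output length = len(x) + len(h) - 1 = 3 + 3 - 1 = 5.
y[0] = 0*2 = 0
y[1] = 1*2 + 0*-2 = 2
y[2] = 0*2 + 1*-2 + 0*-2 = -2
y[3] = 0*-2 + 1*-2 = -2
y[4] = 0*-2 = 0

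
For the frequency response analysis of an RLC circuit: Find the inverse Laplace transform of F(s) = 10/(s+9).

Standard pair: k/(s+a) <-> k*e^(-at)*u(t)
With k=10, a=9: f(t) = 10*e^(-9t)*u(t)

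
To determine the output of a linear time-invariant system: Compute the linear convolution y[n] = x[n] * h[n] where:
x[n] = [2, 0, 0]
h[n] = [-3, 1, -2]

y[n] = sum_k x[k]*h[n-k]. Output length = len(x) + len(h) - 1 = 3 + 3 - 1 = 5.
y[0] = 2*-3 = -6
y[1] = 0*-3 + 2*1 = 2
y[2] = 0*-3 + 0*1 + 2*-2 = -4
y[3] = 0*1 + 0*-2 = 0
y[4] = 0*-2 = 0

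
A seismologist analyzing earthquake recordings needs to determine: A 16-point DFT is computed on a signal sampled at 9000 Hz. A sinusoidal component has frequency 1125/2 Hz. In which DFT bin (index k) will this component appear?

DFT frequency resolution = f_s/N = 9000/16 = 1125/2 Hz
Bin index k = f_signal / resolution = 1125/2 / 1125/2 = 1
The signal frequency 1125/2 Hz falls in DFT bin k = 1.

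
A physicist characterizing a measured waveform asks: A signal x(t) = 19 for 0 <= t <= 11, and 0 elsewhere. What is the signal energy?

Energy = integral of |x(t)|^2 dt over the signal duration
= 19^2 * 11 = 361 * 11 = 3971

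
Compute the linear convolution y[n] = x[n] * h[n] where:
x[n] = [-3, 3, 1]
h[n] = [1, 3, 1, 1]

y[n] = sum_k x[k]*h[n-k]. Output length = len(x) + len(h) - 1 = 3 + 4 - 1 = 6.
y[0] = -3*1 = -3
y[1] = 3*1 + -3*3 = -6
y[2] = 1*1 + 3*3 + -3*1 = 7
y[3] = 1*3 + 3*1 + -3*1 = 3
y[4] = 1*1 + 3*1 = 4
y[5] = 1*1 = 1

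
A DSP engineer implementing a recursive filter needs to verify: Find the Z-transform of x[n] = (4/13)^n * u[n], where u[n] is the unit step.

The Z-transform of a^n * u[n] is z/(z-a) for |z| > |a|.
Here a = 4/13, so X(z) = z/(z - (4/13)) = 13z/(13z - 4)
ROC: |z| > 4/13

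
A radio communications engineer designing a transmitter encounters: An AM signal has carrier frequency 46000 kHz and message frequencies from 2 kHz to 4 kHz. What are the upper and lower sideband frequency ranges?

Upper sideband (USB) = fc + [fm_low, fm_high] = 46000 + [2, 4] = [46002, 46004] kHz
Lower sideband (LSB) = fc - [fm_high, fm_low] = 46000 - [4, 2] = [45996, 45998] kHz
Total occupied spectrum: 45996 kHz to 46004 kHz (plus carrier at 46000 kHz)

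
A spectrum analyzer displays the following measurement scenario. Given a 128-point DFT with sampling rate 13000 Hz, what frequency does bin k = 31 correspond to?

The frequency of DFT bin k is: f_k = k * f_s / N
f_31 = 31 * 13000 / 128 = 50375/16 Hz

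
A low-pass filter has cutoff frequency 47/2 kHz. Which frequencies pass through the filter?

A low-pass filter passes all frequencies below the cutoff frequency 47/2 kHz and attenuates higher frequencies.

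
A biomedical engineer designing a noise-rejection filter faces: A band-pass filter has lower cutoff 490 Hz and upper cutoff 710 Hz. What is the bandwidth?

Bandwidth = f_high - f_low
= 710 Hz - 490 Hz = 220 Hz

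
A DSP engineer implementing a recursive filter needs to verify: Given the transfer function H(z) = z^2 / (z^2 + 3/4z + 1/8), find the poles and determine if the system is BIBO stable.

Poles are roots of the denominator: z^2 + 3/4z + 1/8 = 0.
Quadratic formula: z = [-(3/4) +/- sqrt((3/4)^2 - 4*(1/8))] / 2
Discriminant = 9/16 - 1/2 = 1/16; sqrt = 1/4.
z = (-3/4 +/- 1/4) / 2 => z = -1/4 or z = -1/2.
|p1| = 1/4, |p2| = 1/2.
For BIBO stability, all poles must lie inside the unit circle (|p| < 1).
System is STABLE since both |p| < 1.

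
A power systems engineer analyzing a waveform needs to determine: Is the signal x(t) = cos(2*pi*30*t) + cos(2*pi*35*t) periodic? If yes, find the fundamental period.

f1 = 30 Hz, f2 = 35 Hz
Period T1 = 1/30, T2 = 1/35
Ratio T1/T2 = 35/30, which is rational.
The signal is periodic with fundamental period T = 1/GCD(30,35) = 1/5 s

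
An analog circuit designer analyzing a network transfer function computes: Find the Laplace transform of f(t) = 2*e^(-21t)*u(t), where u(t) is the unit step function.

Standard Laplace transform pair:
e^(-at)*u(t) <-> 1/(s+a)
With a = 21: L{2*e^(-21t)*u(t)} = 2/(s+21), ROC: Re(s) > -21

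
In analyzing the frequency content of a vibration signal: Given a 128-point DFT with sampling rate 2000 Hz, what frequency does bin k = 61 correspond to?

The frequency of DFT bin k is: f_k = k * f_s / N
f_61 = 61 * 2000 / 128 = 7625/8 Hz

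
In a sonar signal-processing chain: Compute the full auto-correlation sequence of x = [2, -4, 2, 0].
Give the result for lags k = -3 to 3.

r_xx[k] = sum_m x[m]*x[m+k], indexed from 0, for k = -3 to 3:
  r_xx[-3] = x[3]*x[0] = 0
  r_xx[-2] = x[2]*x[0] + x[3]*x[1] = 4
  r_xx[-1] = x[1]*x[0] + x[2]*x[1] + x[3]*x[2] = -16
  r_xx[0] = x[0]*x[0] + x[1]*x[1] + x[2]*x[2] + x[3]*x[3] = 24
  r_xx[1] = x[0]*x[1] + x[1]*x[2] + x[2]*x[3] = -16
  r_xx[2] = x[0]*x[2] + x[1]*x[3] = 4
  r_xx[3] = x[0]*x[3] = 0
r_xx = [0, 4, -16, 24, -16, 4, 0]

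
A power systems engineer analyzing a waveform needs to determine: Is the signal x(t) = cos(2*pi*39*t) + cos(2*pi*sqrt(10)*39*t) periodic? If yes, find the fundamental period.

f1 = 39 Hz, f2 = 39*sqrt(10) Hz
Ratio f2/f1 = sqrt(10), which is irrational.
Since the frequency ratio is irrational, no common period exists.
The signal is not periodic.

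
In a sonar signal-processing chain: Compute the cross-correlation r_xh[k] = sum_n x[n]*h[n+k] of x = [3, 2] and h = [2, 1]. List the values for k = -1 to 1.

Both sequences indexed from 0 and zero outside their support.
Lags with overlap: k = -1 to 1.
  r_xh[-1] = x[1]*h[0] = 4
  r_xh[0] = x[0]*h[0] + x[1]*h[1] = 8
  r_xh[1] = x[0]*h[1] = 3
r_xh = [4, 8, 3] (for k = -1, ..., 1)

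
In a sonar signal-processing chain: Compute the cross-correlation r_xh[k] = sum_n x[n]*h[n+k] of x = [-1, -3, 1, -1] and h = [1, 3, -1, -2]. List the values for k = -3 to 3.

Both sequences indexed from 0 and zero outside their support.
Lags with overlap: k = -3 to 3.
  r_xh[-3] = x[3]*h[0] = -1
  r_xh[-2] = x[2]*h[0] + x[3]*h[1] = -2
  r_xh[-1] = x[1]*h[0] + x[2]*h[1] + x[3]*h[2] = 1
  r_xh[0] = x[0]*h[0] + x[1]*h[1] + x[2]*h[2] + x[3]*h[3] = -9
  r_xh[1] = x[0]*h[1] + x[1]*h[2] + x[2]*h[3] = -2
  r_xh[2] = x[0]*h[2] + x[1]*h[3] = 7
  r_xh[3] = x[0]*h[3] = 2
r_xh = [-1, -2, 1, -9, -2, 7, 2] (for k = -3, ..., 3)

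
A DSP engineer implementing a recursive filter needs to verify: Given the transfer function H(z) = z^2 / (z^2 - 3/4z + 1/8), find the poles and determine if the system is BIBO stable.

Poles are roots of the denominator: z^2 - 3/4z + 1/8 = 0.
Quadratic formula: z = [-(-3/4) +/- sqrt((-3/4)^2 - 4*(1/8))] / 2
Discriminant = 9/16 - 1/2 = 1/16; sqrt = 1/4.
z = (3/4 +/- 1/4) / 2 => z = 1/2 or z = 1/4.
|p1| = 1/2, |p2| = 1/4.
For BIBO stability, all poles must lie inside the unit circle (|p| < 1).
System is STABLE since both |p| < 1.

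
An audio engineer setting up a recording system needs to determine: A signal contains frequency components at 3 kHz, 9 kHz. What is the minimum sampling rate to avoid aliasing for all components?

The highest frequency component is f_max = 9 kHz.
Nyquist rate = 2 * f_max = 2 * 9 kHz = 18 kHz.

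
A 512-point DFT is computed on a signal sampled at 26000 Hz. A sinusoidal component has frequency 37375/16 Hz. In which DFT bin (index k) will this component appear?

DFT frequency resolution = f_s/N = 26000/512 = 1625/32 Hz
Bin index k = f_signal / resolution = 37375/16 / 1625/32 = 46
The signal frequency 37375/16 Hz falls in DFT bin k = 46.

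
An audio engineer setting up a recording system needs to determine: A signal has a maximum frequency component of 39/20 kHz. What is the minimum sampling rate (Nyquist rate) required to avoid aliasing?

By the Nyquist-Shannon sampling theorem,
the minimum sampling rate (Nyquist rate) must be at least 2 * f_max.
Nyquist rate = 2 * 39/20 kHz = 39/10 kHz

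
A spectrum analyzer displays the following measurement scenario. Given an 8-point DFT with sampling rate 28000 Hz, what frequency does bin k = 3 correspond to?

The frequency of DFT bin k is: f_k = k * f_s / N
f_3 = 3 * 28000 / 8 = 10500 Hz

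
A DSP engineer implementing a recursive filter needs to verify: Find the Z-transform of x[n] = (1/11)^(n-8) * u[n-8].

Time-shifting property: if X(z) = Z{x[n]}, then Z{x[n-d]} = z^(-d) * X(z)
X(z) = z/(z - 1/11) for x[n] = (1/11)^n * u[n]
Z{x[n-8]} = z^(-8) * z/(z - 1/11) = z^(-7)/(z - 1/11)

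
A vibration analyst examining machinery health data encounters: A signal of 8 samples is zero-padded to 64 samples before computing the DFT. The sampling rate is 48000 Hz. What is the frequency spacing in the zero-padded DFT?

Original DFT: N = 8, resolution = f_s/N = 48000/8 = 6000 Hz
Zero-padded DFT: N = 64, resolution = f_s/N = 48000/64 = 750 Hz
Zero-padding interpolates the spectrum (finer frequency grid)
but does NOT improve the true spectral resolution (ability to resolve close frequencies).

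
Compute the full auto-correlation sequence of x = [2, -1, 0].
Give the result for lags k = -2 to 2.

r_xx[k] = sum_m x[m]*x[m+k], indexed from 0, for k = -2 to 2:
  r_xx[-2] = x[2]*x[0] = 0
  r_xx[-1] = x[1]*x[0] + x[2]*x[1] = -2
  r_xx[0] = x[0]*x[0] + x[1]*x[1] + x[2]*x[2] = 5
  r_xx[1] = x[0]*x[1] + x[1]*x[2] = -2
  r_xx[2] = x[0]*x[2] = 0
r_xx = [0, -2, 5, -2, 0]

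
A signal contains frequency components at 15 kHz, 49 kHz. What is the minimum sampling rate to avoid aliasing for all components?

The highest frequency component is f_max = 49 kHz.
Nyquist rate = 2 * f_max = 2 * 49 kHz = 98 kHz.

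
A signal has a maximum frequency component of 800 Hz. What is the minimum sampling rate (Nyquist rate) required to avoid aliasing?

By the Nyquist-Shannon sampling theorem,
the minimum sampling rate (Nyquist rate) must be at least 2 * f_max.
Nyquist rate = 2 * 800 Hz = 1600 Hz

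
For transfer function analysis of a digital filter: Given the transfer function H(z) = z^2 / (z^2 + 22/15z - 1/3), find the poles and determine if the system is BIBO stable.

Poles are roots of the denominator: z^2 + 22/15z - 1/3 = 0.
Quadratic formula: z = [-(22/15) +/- sqrt((22/15)^2 - 4*(-1/3))] / 2
Discriminant = 484/225 + 4/3 = 784/225; sqrt = 28/15.
z = (-22/15 +/- 28/15) / 2 => z = 1/5 or z = -5/3.
|p1| = 5/3, |p2| = 1/5.
For BIBO stability, all poles must lie inside the unit circle (|p| < 1).
System is UNSTABLE since at least one |p| >= 1.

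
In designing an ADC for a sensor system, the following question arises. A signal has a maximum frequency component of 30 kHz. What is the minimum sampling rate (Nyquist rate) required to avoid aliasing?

By the Nyquist-Shannon sampling theorem,
the minimum sampling rate (Nyquist rate) must be at least 2 * f_max.
Nyquist rate = 2 * 30 kHz = 60 kHz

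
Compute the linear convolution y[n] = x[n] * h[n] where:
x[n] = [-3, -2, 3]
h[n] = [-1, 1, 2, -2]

y[n] = sum_k x[k]*h[n-k]. Output length = len(x) + len(h) - 1 = 3 + 4 - 1 = 6.
y[0] = -3*-1 = 3
y[1] = -2*-1 + -3*1 = -1
y[2] = 3*-1 + -2*1 + -3*2 = -11
y[3] = 3*1 + -2*2 + -3*-2 = 5
y[4] = 3*2 + -2*-2 = 10
y[5] = 3*-2 = -6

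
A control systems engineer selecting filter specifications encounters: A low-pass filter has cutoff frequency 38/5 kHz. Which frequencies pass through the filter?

A low-pass filter passes all frequencies below the cutoff frequency 38/5 kHz and attenuates higher frequencies.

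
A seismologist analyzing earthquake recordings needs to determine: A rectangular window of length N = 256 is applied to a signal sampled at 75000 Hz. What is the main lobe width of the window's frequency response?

For a rectangular window of length N,
the main lobe width in frequency is 2*f_s/N.
= 2*75000/256 = 9375/16 Hz
This determines the minimum frequency separation for resolving two sinusoids.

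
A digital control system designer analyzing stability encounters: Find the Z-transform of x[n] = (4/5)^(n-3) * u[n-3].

Time-shifting property: if X(z) = Z{x[n]}, then Z{x[n-d]} = z^(-d) * X(z)
X(z) = z/(z - 4/5) for x[n] = (4/5)^n * u[n]
Z{x[n-3]} = z^(-3) * z/(z - 4/5) = z^(-2)/(z - 4/5)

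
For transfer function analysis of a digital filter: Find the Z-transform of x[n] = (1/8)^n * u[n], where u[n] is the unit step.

The Z-transform of a^n * u[n] is z/(z-a) for |z| > |a|.
Here a = 1/8, so X(z) = z/(z - (1/8)) = 8z/(8z - 1)
ROC: |z| > 1/8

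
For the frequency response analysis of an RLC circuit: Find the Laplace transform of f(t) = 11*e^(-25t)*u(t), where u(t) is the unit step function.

Standard Laplace transform pair:
e^(-at)*u(t) <-> 1/(s+a)
With a = 25: L{11*e^(-25t)*u(t)} = 11/(s+25), ROC: Re(s) > -25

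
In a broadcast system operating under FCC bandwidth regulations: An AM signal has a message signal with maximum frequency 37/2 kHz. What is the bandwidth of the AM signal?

In AM (double-sideband), the bandwidth is twice the message frequency.
BW = 2 * f_m = 2 * 37/2 kHz = 37 kHz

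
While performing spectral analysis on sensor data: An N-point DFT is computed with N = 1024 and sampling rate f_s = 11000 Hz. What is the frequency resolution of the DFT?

DFT frequency resolution = f_s / N
= 11000 / 1024 = 1375/128 Hz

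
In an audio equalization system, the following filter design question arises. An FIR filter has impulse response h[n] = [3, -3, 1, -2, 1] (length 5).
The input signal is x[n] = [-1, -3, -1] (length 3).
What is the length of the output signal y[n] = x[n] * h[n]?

For linear convolution, the output length is:
len(y) = len(x) + len(h) - 1 = 3 + 5 - 1 = 7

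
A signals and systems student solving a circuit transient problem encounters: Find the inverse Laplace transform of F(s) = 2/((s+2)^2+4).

Standard pair: w/((s+a)^2+w^2) <-> e^(-at)*sin(wt)*u(t)
With a=2, w=2: f(t) = e^(-2t)*sin(2t)*u(t)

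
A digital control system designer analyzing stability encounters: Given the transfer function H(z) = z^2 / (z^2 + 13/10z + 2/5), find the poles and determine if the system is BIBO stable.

Poles are roots of the denominator: z^2 + 13/10z + 2/5 = 0.
Quadratic formula: z = [-(13/10) +/- sqrt((13/10)^2 - 4*(2/5))] / 2
Discriminant = 169/100 - 8/5 = 9/100; sqrt = 3/10.
z = (-13/10 +/- 3/10) / 2 => z = -1/2 or z = -4/5.
|p1| = 1/2, |p2| = 4/5.
For BIBO stability, all poles must lie inside the unit circle (|p| < 1).
System is STABLE since both |p| < 1.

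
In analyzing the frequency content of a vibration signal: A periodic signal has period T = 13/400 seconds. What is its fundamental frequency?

The fundamental frequency is the reciprocal of the period.
f = 1/T = 1/(13/400) = 400/13 Hz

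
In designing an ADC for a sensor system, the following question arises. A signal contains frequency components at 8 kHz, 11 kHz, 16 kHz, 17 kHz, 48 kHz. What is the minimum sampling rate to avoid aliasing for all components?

The highest frequency component is f_max = 48 kHz.
Nyquist rate = 2 * f_max = 2 * 48 kHz = 96 kHz.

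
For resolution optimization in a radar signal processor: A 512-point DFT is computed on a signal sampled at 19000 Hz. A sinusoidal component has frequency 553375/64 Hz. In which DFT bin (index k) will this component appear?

DFT frequency resolution = f_s/N = 19000/512 = 2375/64 Hz
Bin index k = f_signal / resolution = 553375/64 / 2375/64 = 233
The signal frequency 553375/64 Hz falls in DFT bin k = 233.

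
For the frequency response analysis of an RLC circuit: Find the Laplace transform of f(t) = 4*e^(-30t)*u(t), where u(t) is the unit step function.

Standard Laplace transform pair:
e^(-at)*u(t) <-> 1/(s+a)
With a = 30: L{4*e^(-30t)*u(t)} = 4/(s+30), ROC: Re(s) > -30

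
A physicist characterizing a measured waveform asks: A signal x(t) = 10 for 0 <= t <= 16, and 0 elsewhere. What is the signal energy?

Energy = integral of |x(t)|^2 dt over the signal duration
= 10^2 * 16 = 100 * 16 = 1600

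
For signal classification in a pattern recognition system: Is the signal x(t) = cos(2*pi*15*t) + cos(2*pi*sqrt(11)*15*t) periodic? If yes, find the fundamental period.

f1 = 15 Hz, f2 = 15*sqrt(11) Hz
Ratio f2/f1 = sqrt(11), which is irrational.
Since the frequency ratio is irrational, no common period exists.
The signal is not periodic.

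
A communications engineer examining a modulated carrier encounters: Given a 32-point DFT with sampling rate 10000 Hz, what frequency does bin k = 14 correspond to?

The frequency of DFT bin k is: f_k = k * f_s / N
f_14 = 14 * 10000 / 32 = 4375 Hz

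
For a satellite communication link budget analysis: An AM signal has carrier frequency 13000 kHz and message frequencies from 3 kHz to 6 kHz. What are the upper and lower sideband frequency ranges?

Upper sideband (USB) = fc + [fm_low, fm_high] = 13000 + [3, 6] = [13003, 13006] kHz
Lower sideband (LSB) = fc - [fm_high, fm_low] = 13000 - [6, 3] = [12994, 12997] kHz
Total occupied spectrum: 12994 kHz to 13006 kHz (plus carrier at 13000 kHz)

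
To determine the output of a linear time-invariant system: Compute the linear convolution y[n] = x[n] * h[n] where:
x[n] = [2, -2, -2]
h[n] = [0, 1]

y[n] = sum_k x[k]*h[n-k]. Output length = len(x) + len(h) - 1 = 3 + 2 - 1 = 4.
y[0] = 2*0 = 0
y[1] = -2*0 + 2*1 = 2
y[2] = -2*0 + -2*1 = -2
y[3] = -2*1 = -2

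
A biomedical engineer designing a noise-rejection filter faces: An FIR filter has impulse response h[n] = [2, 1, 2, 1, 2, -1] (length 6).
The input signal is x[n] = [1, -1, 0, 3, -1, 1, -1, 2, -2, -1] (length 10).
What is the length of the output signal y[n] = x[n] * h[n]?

For linear convolution, the output length is:
len(y) = len(x) + len(h) - 1 = 10 + 6 - 1 = 15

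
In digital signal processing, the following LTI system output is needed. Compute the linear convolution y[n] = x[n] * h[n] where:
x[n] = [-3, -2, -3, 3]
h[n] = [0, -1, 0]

y[n] = sum_k x[k]*h[n-k]. Output length = len(x) + len(h) - 1 = 4 + 3 - 1 = 6.
y[0] = -3*0 = 0
y[1] = -2*0 + -3*-1 = 3
y[2] = -3*0 + -2*-1 + -3*0 = 2
y[3] = 3*0 + -3*-1 + -2*0 = 3
y[4] = 3*-1 + -3*0 = -3
y[5] = 3*0 = 0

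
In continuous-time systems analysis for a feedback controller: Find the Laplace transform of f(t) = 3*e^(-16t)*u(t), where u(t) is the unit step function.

Standard Laplace transform pair:
e^(-at)*u(t) <-> 1/(s+a)
With a = 16: L{3*e^(-16t)*u(t)} = 3/(s+16), ROC: Re(s) > -16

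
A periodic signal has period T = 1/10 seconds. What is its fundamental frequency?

The fundamental frequency is the reciprocal of the period.
f = 1/T = 1/(1/10) = 10 Hz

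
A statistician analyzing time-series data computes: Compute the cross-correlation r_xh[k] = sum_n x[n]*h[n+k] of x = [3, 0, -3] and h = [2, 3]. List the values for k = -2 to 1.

Both sequences indexed from 0 and zero outside their support.
Lags with overlap: k = -2 to 1.
  r_xh[-2] = x[2]*h[0] = -6
  r_xh[-1] = x[1]*h[0] + x[2]*h[1] = -9
  r_xh[0] = x[0]*h[0] + x[1]*h[1] = 6
  r_xh[1] = x[0]*h[1] = 9
r_xh = [-6, -9, 6, 9] (for k = -2, ..., 1)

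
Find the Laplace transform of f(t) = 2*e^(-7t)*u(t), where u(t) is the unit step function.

Standard Laplace transform pair:
e^(-at)*u(t) <-> 1/(s+a)
With a = 7: L{2*e^(-7t)*u(t)} = 2/(s+7), ROC: Re(s) > -7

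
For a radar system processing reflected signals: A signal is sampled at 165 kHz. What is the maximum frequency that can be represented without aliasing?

The maximum frequency that can be represented without aliasing
is the Nyquist frequency: f_max = f_s / 2 = 165 kHz / 2 = 165/2 kHz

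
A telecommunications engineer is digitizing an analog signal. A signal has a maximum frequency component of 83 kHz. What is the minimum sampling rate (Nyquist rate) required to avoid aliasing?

By the Nyquist-Shannon sampling theorem,
the minimum sampling rate (Nyquist rate) must be at least 2 * f_max.
Nyquist rate = 2 * 83 kHz = 166 kHz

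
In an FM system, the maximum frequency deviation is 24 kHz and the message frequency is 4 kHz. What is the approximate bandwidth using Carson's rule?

Carson's rule: BW = 2*(delta_f + f_m)
= 2*(24 + 4) kHz = 56 kHz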